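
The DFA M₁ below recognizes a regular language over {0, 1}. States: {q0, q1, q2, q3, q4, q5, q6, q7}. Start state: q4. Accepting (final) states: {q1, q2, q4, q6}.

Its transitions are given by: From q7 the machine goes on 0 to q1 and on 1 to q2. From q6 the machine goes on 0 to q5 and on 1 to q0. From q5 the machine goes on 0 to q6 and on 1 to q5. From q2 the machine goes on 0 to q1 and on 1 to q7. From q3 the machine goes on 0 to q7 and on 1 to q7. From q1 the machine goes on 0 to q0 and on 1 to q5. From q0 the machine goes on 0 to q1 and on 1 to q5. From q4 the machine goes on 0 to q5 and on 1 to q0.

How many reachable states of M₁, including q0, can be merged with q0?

2

States {q2,q3,q7} cannot be reached from the start state, so discard them.
Start with accepting vs non-accepting: {q1,q4,q6} | {q0,q5}.
Stable partition: {q1,q4,q6} | {q0,q5} — 2 equivalence classes.
The equivalence class containing q0 is {q0,q5}, of size 2.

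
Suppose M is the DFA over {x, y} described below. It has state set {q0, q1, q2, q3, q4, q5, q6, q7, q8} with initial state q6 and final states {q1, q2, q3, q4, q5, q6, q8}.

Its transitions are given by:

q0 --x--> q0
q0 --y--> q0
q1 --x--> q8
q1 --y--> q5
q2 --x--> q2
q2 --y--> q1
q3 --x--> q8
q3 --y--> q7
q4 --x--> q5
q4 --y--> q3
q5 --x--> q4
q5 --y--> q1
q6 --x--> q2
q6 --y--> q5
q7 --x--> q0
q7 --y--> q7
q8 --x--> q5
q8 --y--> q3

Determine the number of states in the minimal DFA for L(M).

5

Every state is reachable, so we keep all 9.
Initial partition by acceptance: {q1,q2,q3,q4,q5,q6,q8} | {q0,q7}.
Split {q1,q2,q3,q4,q5,q6,q8} by δ(·,y) → {q1,q2,q4,q5,q6,q8} and {q3}.
On input y, block {q1,q2,q4,q5,q6,q8} splits into {q1,q2,q5,q6} and {q4,q8}.
Refine {q1,q2,q5,q6} on symbol x: members go to different blocks, giving {q1,q5} and {q2,q6}.
No further refinement is possible. Final partition (5 blocks): {q1,q5} | {q0,q7} | {q3} | {q4,q8} | {q2,q6}.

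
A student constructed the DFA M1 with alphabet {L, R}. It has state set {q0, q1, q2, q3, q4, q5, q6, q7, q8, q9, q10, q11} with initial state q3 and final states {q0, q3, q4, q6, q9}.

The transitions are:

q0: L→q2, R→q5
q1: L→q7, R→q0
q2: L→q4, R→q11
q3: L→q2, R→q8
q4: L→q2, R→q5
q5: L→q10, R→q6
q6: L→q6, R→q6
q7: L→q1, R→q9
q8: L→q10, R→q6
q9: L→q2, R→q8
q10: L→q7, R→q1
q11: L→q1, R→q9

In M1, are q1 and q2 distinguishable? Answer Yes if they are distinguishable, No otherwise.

All states are reachable from the start state.
Start with accepting vs non-accepting: {q0,q3,q4,q6,q9} | {q1,q2,q5,q7,q8,q10,q11}.
Refine {q0,q3,q4,q6,q9} on symbol L: members go to different blocks, giving {q0,q3,q4,q9} and {q6}.
Split {q1,q2,q5,q7,q8,q10,q11} by δ(·,L) → {q1,q5,q7,q8,q10,q11} and {q2}.
Split {q1,q5,q7,q8,q10,q11} by δ(·,R) → {q1,q7,q11} and {q5,q8} and {q10}.
Stable partition: {q0,q3,q4,q9} | {q1,q7,q11} | {q6} | {q2} | {q5,q8} | {q10} — 6 equivalence classes.
q1 and q2 end up in different blocks, so they are distinguishable. For instance, the string 'L' is accepted from only q2.

Yes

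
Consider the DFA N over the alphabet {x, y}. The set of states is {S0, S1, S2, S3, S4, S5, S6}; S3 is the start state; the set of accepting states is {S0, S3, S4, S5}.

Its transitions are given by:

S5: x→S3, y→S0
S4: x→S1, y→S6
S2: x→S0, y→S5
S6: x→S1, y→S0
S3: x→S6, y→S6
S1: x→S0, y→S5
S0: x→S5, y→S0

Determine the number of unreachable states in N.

BFS from S3 reaches {S0, S1, S3, S5, S6}; the 2 state(s) S2, S4 are never visited.

2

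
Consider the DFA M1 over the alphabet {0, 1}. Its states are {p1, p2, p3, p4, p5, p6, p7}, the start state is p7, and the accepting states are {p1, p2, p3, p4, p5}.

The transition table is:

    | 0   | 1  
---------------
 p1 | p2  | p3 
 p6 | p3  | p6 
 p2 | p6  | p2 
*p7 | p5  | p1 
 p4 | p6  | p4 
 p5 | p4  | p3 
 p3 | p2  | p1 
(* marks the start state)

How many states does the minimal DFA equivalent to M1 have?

Every state is reachable, so we keep all 7.
P0 = {p1,p2,p3,p4,p5} | {p6,p7}.
Split {p1,p2,p3,p4,p5} by δ(·,0) → {p1,p3,p5} and {p2,p4}.
On input 1, block {p6,p7} splits into {p6} and {p7}.
Stable partition: {p1,p3,p5} | {p6} | {p2,p4} | {p7} — 4 equivalence classes.

4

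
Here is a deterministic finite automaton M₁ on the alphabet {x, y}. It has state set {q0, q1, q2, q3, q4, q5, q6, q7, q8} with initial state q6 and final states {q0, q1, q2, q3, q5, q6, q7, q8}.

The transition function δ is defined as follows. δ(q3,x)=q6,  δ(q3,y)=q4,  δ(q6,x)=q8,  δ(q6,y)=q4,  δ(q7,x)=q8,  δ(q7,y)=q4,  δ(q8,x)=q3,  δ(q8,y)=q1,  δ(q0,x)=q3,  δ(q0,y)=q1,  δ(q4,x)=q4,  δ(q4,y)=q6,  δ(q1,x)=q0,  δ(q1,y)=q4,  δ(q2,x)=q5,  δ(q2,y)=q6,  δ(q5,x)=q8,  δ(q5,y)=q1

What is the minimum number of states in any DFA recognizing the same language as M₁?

4

States {q2,q5,q7} cannot be reached from the start state, so discard them.
Start with accepting vs non-accepting: {q0,q1,q3,q6,q8} | {q4}.
Refine {q0,q1,q3,q6,q8} on symbol y: members go to different blocks, giving {q1,q3,q6} and {q0,q8}.
Split {q1,q3,q6} by δ(·,x) → {q1,q6} and {q3}.
The partition is now stable with 4 blocks: {q1,q6} | {q4} | {q0,q8} | {q3}.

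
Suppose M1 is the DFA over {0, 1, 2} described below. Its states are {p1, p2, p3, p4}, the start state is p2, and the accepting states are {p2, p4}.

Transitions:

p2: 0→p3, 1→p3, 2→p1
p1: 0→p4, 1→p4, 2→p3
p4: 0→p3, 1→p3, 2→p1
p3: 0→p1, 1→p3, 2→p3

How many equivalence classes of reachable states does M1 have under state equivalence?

Every state is reachable, so we keep all 4.
Start with accepting vs non-accepting: {p2,p4} | {p1,p3}.
Split {p1,p3} by δ(·,0) → {p1} and {p3}.
Stable partition: {p2,p4} | {p1} | {p3} — 3 equivalence classes.

3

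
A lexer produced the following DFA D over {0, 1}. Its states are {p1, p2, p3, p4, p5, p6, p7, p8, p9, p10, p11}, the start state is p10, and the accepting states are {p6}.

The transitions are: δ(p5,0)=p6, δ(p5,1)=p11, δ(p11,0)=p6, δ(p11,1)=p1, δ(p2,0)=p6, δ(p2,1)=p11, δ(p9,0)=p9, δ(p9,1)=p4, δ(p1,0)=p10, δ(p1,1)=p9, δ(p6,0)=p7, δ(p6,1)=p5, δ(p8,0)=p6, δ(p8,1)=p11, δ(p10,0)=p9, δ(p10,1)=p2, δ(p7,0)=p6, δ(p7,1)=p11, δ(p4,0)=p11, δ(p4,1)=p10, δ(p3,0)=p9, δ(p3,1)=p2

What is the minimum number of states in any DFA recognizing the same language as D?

First remove the unreachable states {p3,p8}; 9 states remain.
Start with accepting vs non-accepting: {p6} | {p1,p2,p4,p5,p7,p9,p10,p11}.
Refine {p1,p2,p4,p5,p7,p9,p10,p11} on symbol 0: members go to different blocks, giving {p1,p4,p9,p10} and {p2,p5,p7,p11}.
Split {p1,p4,p9,p10} by δ(·,0) → {p1,p9,p10} and {p4}.
Refine {p1,p9,p10} on symbol 1: members go to different blocks, giving {p1} and {p9} and {p10}.
Split {p2,p5,p7,p11} by δ(·,1) → {p2,p5,p7} and {p11}.
No further refinement is possible. Final partition (7 blocks): {p6} | {p1} | {p2,p5,p7} | {p4} | {p9} | {p10} | {p11}.

7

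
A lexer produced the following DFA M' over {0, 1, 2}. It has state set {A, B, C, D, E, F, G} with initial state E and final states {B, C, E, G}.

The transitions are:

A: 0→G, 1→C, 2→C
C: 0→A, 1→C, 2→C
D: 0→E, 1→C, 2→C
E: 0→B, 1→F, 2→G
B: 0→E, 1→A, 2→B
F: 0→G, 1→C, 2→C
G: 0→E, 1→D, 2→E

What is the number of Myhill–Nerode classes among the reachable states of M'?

3

Every state is reachable, so we keep all 7.
Start with accepting vs non-accepting: {B,C,E,G} | {A,D,F}.
On input 0, block {B,C,E,G} splits into {B,E,G} and {C}.
No further refinement is possible. Final partition (3 blocks): {B,E,G} | {A,D,F} | {C}.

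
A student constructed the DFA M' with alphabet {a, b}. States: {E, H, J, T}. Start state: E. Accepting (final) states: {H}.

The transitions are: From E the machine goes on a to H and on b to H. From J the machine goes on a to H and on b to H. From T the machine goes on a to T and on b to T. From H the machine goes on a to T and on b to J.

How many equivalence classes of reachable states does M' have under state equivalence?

3

Initial partition by acceptance: {H} | {E,J,T}.
Refine {E,J,T} on symbol a: members go to different blocks, giving {E,J} and {T}.
No further refinement is possible. Final partition (3 blocks): {H} | {E,J} | {T}.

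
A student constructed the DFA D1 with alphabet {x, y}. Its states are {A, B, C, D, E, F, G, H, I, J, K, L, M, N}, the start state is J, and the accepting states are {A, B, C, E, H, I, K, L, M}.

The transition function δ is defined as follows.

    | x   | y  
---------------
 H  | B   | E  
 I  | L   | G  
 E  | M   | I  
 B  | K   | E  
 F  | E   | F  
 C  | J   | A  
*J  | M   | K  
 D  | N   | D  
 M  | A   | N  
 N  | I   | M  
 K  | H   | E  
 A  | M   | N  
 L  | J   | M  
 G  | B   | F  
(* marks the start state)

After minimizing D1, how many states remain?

Reachable states from the start: {A,B,E,F,G,H,I,J,K,L,M,N}. Unreachable: {C,D} — drop them.
Initial partition by acceptance: {A,B,E,H,I,K,L,M} | {F,G,J,N}.
Split {A,B,E,H,I,K,L,M} by δ(·,x) → {A,B,E,H,I,K,M} and {L}.
Refine {A,B,E,H,I,K,M} on symbol x: members go to different blocks, giving {A,B,E,H,K,M} and {I}.
On input y, block {A,B,E,H,K,M} splits into {B,H,K} and {A,M} and {E}.
Split {F,G,J,N} by δ(·,x) → {F} and {G} and {J} and {N}.
The partition is now stable with 9 blocks: {B,H,K} | {F} | {L} | {I} | {A,M} | {E} | {G} | {J} | {N}.

9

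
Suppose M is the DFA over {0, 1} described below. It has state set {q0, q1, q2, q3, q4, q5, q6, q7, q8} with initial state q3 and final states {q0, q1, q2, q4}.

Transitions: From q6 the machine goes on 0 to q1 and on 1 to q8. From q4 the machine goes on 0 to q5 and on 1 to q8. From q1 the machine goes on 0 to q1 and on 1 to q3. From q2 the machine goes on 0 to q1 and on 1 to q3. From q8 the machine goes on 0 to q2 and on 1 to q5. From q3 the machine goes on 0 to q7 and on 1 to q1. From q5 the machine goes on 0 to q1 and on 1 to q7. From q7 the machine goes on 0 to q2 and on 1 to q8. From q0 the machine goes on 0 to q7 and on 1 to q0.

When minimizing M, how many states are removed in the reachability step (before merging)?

3

Starting at q3 and following transitions, the reachable set is {q1, q2, q3, q5, q7, q8}. That leaves q0, q4, q6 unreachable — 3 in total.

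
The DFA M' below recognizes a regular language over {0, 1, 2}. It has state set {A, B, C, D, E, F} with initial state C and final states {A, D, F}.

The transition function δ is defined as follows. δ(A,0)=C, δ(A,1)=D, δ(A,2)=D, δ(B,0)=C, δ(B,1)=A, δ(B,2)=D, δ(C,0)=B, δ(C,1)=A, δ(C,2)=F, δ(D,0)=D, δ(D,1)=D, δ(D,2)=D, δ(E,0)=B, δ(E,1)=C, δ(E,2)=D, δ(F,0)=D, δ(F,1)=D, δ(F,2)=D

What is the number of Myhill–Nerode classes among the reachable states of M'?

3

States {E} cannot be reached from the start state, so discard them.
Start with accepting vs non-accepting: {A,D,F} | {B,C}.
Refine {A,D,F} on symbol 0: members go to different blocks, giving {D,F} and {A}.
No further refinement is possible. Final partition (3 blocks): {D,F} | {B,C} | {A}.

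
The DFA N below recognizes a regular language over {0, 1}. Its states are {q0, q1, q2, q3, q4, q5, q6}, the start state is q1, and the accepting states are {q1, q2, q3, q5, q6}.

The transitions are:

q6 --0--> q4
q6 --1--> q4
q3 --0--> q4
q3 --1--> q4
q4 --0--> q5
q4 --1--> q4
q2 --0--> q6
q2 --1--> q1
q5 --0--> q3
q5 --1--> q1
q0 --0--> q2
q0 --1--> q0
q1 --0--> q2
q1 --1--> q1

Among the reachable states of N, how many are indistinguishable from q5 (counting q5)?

First remove the unreachable states {q0}; 6 states remain.
P0 = {q1,q2,q3,q5,q6} | {q4}.
On input 0, block {q1,q2,q3,q5,q6} splits into {q1,q2,q5} and {q3,q6}.
Refine {q1,q2,q5} on symbol 0: members go to different blocks, giving {q2,q5} and {q1}.
Stable partition: {q2,q5} | {q4} | {q3,q6} | {q1} — 4 equivalence classes.
State q5 belongs to the block {q2,q5}, which has 2 states.

2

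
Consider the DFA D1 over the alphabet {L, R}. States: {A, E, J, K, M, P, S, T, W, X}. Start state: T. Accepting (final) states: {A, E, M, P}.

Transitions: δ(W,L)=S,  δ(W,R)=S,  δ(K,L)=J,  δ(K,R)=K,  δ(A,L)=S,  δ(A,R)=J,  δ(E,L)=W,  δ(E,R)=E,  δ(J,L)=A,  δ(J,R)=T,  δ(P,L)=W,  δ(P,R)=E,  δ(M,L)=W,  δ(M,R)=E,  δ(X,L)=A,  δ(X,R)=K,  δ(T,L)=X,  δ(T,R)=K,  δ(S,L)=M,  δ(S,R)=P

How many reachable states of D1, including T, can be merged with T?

Every state is reachable, so we keep all 10.
P0 = {A,E,M,P} | {J,K,S,T,W,X}.
On input R, block {A,E,M,P} splits into {E,M,P} and {A}.
Refine {J,K,S,T,W,X} on symbol L: members go to different blocks, giving {K,T,W} and {J,X} and {S}.
Refine {K,T,W} on symbol L: members go to different blocks, giving {K,T} and {W}.
The partition is now stable with 6 blocks: {E,M,P} | {K,T} | {A} | {J,X} | {S} | {W}.
The equivalence class containing T is {K,T}, of size 2.

2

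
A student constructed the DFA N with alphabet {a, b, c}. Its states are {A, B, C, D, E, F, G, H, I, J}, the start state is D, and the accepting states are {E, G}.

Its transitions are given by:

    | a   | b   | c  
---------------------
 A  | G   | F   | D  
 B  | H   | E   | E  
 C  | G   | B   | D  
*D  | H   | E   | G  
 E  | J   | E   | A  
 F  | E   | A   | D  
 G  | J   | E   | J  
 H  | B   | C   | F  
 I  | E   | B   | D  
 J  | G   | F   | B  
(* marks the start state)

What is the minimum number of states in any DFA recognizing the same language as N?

5

Reachable states from the start: {A,B,C,D,E,F,G,H,J}. Unreachable: {I} — drop them.
P0 = {E,G} | {A,B,C,D,F,H,J}.
Split {A,B,C,D,F,H,J} by δ(·,a) → {A,C,F,J} and {B,D,H}.
Refine {A,C,F,J} on symbol b: members go to different blocks, giving {A,F,J} and {C}.
On input b, block {B,D,H} splits into {B,D} and {H}.
The partition is now stable with 5 blocks: {E,G} | {A,F,J} | {B,D} | {C} | {H}.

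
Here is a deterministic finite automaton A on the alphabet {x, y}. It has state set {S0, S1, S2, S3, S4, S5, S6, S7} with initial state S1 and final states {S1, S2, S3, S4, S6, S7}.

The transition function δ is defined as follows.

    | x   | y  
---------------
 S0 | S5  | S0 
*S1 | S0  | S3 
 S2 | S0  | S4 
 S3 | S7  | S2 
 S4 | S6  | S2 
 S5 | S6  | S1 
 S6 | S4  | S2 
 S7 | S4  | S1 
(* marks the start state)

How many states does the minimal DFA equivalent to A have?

Initial partition by acceptance: {S1,S2,S3,S4,S6,S7} | {S0,S5}.
On input x, block {S1,S2,S3,S4,S6,S7} splits into {S3,S4,S6,S7} and {S1,S2}.
Split {S0,S5} by δ(·,x) → {S0} and {S5}.
The partition is now stable with 4 blocks: {S3,S4,S6,S7} | {S0} | {S1,S2} | {S5}.

4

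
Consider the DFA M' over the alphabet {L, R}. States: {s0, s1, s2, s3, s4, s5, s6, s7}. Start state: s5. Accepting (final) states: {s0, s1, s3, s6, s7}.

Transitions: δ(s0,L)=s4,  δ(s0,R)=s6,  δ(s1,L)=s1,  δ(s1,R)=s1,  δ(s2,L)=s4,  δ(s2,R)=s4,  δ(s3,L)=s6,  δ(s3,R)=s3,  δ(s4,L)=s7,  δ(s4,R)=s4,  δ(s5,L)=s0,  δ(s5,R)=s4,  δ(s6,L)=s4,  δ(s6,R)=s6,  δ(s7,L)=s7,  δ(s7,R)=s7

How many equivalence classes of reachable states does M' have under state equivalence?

States {s1,s2,s3} cannot be reached from the start state, so discard them.
Initial partition by acceptance: {s0,s6,s7} | {s4,s5}.
Refine {s0,s6,s7} on symbol L: members go to different blocks, giving {s0,s6} and {s7}.
Refine {s4,s5} on symbol L: members go to different blocks, giving {s4} and {s5}.
No further refinement is possible. Final partition (4 blocks): {s0,s6} | {s4} | {s7} | {s5}.

4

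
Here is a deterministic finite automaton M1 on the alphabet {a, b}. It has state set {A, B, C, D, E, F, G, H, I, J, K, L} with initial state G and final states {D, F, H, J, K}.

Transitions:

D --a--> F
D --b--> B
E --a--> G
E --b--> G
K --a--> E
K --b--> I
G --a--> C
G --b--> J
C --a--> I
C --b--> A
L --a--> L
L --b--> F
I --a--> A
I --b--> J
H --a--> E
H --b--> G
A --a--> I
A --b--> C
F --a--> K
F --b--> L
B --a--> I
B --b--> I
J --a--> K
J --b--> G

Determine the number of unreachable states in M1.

5

Starting at G and following transitions, the reachable set is {A, C, E, G, I, J, K}. That leaves B, D, F, H, L unreachable — 5 in total.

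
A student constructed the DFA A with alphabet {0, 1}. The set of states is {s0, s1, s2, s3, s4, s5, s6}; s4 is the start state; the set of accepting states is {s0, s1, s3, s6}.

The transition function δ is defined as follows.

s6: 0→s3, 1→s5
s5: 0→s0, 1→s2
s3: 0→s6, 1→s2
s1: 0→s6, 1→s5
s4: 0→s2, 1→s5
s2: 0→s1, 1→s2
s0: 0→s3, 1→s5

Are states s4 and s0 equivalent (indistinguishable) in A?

No

All states are reachable from the start state.
Start with accepting vs non-accepting: {s0,s1,s3,s6} | {s2,s4,s5}.
On input 0, block {s2,s4,s5} splits into {s2,s5} and {s4}.
No further refinement is possible. Final partition (3 blocks): {s0,s1,s3,s6} | {s2,s5} | {s4}.
s4 and s0 end up in different blocks, so they are distinguishable. For instance, the string 'ε' is accepted from only s0.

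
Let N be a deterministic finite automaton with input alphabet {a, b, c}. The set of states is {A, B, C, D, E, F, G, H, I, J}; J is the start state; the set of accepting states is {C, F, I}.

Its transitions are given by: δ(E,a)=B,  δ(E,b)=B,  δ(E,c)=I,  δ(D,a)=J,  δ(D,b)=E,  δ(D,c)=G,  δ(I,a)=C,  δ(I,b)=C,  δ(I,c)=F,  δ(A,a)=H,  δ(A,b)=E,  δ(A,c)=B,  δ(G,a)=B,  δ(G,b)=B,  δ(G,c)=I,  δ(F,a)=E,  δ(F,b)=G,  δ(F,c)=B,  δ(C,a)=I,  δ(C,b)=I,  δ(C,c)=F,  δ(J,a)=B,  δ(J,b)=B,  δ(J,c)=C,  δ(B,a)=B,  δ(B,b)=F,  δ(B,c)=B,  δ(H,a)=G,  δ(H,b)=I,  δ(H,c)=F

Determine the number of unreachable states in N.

3

No path from J leads to A, D, H; the other 7 states are all reachable.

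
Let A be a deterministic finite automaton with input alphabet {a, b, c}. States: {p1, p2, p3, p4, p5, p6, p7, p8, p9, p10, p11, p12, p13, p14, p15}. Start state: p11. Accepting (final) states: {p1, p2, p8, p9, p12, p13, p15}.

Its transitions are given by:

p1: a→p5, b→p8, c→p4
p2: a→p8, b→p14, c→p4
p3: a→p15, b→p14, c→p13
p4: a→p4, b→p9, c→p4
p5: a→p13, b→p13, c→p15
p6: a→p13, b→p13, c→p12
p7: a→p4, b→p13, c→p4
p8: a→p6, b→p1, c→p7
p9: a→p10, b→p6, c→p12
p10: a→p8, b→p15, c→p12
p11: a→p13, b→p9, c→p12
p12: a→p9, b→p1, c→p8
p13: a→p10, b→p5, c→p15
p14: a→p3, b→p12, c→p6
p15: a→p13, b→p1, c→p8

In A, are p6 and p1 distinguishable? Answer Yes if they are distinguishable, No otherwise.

Reachable states from the start: {p1,p4,p5,p6,p7,p8,p9,p10,p11,p12,p13,p15}. Unreachable: {p2,p3,p14} — drop them.
Initial partition by acceptance: {p1,p8,p9,p12,p13,p15} | {p4,p5,p6,p7,p10,p11}.
Split {p1,p8,p9,p12,p13,p15} by δ(·,a) → {p1,p8,p9,p13} and {p12,p15}.
Split {p1,p8,p9,p13} by δ(·,b) → {p1,p8} and {p9,p13}.
Split {p4,p5,p6,p7,p10,p11} by δ(·,a) → {p5,p6,p11} and {p4,p7} and {p10}.
Stable partition: {p1,p8} | {p5,p6,p11} | {p12,p15} | {p9,p13} | {p4,p7} | {p10} — 6 equivalence classes.
p6 and p1 end up in different blocks, so they are distinguishable. For instance, the string 'ε' is accepted from only p1.

Yes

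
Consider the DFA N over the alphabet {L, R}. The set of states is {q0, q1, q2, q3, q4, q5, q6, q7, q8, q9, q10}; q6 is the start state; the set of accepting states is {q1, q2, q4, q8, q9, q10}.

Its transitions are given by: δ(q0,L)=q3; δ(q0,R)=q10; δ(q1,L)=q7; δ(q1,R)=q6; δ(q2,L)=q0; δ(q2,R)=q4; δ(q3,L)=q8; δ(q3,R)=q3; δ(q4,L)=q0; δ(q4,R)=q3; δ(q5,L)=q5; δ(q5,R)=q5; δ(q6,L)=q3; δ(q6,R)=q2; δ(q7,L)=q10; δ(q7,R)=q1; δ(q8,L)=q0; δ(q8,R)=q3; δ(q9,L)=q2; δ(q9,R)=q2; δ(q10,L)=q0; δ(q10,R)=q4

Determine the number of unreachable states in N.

4

BFS from q6 reaches {q0, q2, q3, q4, q6, q8, q10}; the 4 state(s) q1, q5, q7, q9 are never visited.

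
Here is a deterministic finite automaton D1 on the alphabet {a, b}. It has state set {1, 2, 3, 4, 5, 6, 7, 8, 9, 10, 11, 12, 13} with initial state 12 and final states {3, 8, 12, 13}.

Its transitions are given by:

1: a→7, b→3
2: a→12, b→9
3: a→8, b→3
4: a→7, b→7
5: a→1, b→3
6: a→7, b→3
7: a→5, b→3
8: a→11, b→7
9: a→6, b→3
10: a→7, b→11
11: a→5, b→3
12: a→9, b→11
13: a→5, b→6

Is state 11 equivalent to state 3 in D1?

States {2,4,10,13} cannot be reached from the start state, so discard them.
Initial partition by acceptance: {3,8,12} | {1,5,6,7,9,11}.
On input a, block {3,8,12} splits into {8,12} and {3}.
Stable partition: {8,12} | {1,5,6,7,9,11} | {3} — 3 equivalence classes.
11 and 3 end up in different blocks, so they are distinguishable. For instance, the string 'ε' is accepted from only 3.

No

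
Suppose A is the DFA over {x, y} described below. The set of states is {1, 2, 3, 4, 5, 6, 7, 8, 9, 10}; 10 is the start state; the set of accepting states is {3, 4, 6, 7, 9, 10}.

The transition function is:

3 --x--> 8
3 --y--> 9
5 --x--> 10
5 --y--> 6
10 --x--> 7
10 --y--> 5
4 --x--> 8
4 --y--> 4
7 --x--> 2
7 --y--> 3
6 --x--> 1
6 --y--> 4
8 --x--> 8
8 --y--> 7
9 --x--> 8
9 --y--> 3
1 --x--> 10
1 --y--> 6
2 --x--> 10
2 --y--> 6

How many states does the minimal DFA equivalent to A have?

5

Initial partition by acceptance: {3,4,6,7,9,10} | {1,2,5,8}.
Refine {3,4,6,7,9,10} on symbol x: members go to different blocks, giving {3,4,6,7,9} and {10}.
Split {1,2,5,8} by δ(·,x) → {1,2,5} and {8}.
On input x, block {3,4,6,7,9} splits into {3,4,9} and {6,7}.
The partition is now stable with 5 blocks: {3,4,9} | {1,2,5} | {10} | {8} | {6,7}.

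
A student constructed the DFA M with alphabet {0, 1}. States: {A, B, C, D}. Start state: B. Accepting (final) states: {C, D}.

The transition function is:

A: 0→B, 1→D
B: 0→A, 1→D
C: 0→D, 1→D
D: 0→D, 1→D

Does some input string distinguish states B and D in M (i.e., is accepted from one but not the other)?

Yes

States {C} cannot be reached from the start state, so discard them.
Initial partition by acceptance: {D} | {A,B}.
Stable partition: {D} | {A,B} — 2 equivalence classes.
B and D end up in different blocks, so they are distinguishable. For instance, the string 'ε' is accepted from only D.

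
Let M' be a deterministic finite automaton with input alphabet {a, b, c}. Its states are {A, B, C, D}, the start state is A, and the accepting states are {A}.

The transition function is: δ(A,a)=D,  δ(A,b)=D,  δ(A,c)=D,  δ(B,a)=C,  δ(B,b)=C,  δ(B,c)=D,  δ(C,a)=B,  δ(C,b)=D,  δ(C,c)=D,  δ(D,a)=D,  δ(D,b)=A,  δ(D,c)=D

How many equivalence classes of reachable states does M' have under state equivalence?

2

First remove the unreachable states {B,C}; 2 states remain.
Start with accepting vs non-accepting: {A} | {D}.
The partition is now stable with 2 blocks: {A} | {D}.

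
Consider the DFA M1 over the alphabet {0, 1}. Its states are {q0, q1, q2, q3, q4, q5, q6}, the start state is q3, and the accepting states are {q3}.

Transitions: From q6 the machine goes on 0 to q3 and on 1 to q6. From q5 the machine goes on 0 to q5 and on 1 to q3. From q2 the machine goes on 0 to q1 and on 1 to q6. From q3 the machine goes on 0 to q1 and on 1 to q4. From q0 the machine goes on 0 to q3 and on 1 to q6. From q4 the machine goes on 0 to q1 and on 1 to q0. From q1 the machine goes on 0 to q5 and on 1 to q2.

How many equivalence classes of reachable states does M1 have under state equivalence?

All states are reachable from the start state.
Initial partition by acceptance: {q3} | {q0,q1,q2,q4,q5,q6}.
Split {q0,q1,q2,q4,q5,q6} by δ(·,0) → {q1,q2,q4,q5} and {q0,q6}.
Split {q1,q2,q4,q5} by δ(·,1) → {q2,q4} and {q1} and {q5}.
Stable partition: {q3} | {q2,q4} | {q0,q6} | {q1} | {q5} — 5 equivalence classes.

5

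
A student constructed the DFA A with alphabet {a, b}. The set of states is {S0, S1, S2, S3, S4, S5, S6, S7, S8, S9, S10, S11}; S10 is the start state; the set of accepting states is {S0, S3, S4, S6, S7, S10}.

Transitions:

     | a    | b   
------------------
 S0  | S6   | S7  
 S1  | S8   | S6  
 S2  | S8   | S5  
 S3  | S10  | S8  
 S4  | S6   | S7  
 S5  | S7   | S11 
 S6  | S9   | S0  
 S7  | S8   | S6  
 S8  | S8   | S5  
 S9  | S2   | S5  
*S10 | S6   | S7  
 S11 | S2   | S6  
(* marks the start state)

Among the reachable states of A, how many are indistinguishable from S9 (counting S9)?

States {S1,S3,S4} cannot be reached from the start state, so discard them.
Initial partition by acceptance: {S0,S6,S7,S10} | {S2,S5,S8,S9,S11}.
Refine {S0,S6,S7,S10} on symbol a: members go to different blocks, giving {S0,S10} and {S6,S7}.
Split {S2,S5,S8,S9,S11} by δ(·,a) → {S2,S8,S9,S11} and {S5}.
Split {S2,S8,S9,S11} by δ(·,b) → {S2,S8,S9} and {S11}.
On input b, block {S6,S7} splits into {S6} and {S7}.
No further refinement is possible. Final partition (6 blocks): {S0,S10} | {S2,S8,S9} | {S6} | {S5} | {S11} | {S7}.
State S9 belongs to the block {S2,S8,S9}, which has 3 states.

3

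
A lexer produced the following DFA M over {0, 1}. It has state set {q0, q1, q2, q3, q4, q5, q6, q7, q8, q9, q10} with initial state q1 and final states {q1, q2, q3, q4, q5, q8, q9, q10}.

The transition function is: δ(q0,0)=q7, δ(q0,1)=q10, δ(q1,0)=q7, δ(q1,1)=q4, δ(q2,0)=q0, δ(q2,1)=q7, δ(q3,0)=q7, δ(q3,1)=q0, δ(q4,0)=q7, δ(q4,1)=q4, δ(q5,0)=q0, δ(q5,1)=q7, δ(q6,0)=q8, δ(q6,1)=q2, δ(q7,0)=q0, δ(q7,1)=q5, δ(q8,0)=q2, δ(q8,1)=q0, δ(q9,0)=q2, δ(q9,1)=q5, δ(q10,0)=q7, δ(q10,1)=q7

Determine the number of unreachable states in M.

Starting at q1 and following transitions, the reachable set is {q0, q1, q4, q5, q7, q10}. That leaves q2, q3, q6, q8, q9 unreachable — 5 in total.

5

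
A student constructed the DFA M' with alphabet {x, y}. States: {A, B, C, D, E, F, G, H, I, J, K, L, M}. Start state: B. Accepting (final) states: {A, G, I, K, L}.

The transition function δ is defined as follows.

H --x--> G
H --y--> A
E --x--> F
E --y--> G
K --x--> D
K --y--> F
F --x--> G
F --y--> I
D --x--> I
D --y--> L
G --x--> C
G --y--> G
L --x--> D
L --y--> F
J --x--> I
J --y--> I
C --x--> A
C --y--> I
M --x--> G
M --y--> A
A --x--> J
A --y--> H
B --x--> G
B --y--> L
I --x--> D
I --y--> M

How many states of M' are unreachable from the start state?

2

No path from B leads to E, K; the other 11 states are all reachable.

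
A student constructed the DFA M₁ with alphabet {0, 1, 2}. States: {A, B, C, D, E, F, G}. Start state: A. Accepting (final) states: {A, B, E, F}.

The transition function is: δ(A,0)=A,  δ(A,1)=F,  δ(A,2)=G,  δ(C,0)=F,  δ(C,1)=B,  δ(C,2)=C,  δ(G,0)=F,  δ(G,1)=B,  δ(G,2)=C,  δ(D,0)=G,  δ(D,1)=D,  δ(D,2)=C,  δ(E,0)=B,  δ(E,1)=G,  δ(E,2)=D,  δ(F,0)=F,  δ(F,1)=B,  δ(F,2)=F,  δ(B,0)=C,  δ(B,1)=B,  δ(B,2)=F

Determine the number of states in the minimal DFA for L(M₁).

4

Reachable states from the start: {A,B,C,F,G}. Unreachable: {D,E} — drop them.
Start with accepting vs non-accepting: {A,B,F} | {C,G}.
Refine {A,B,F} on symbol 0: members go to different blocks, giving {A,F} and {B}.
On input 1, block {A,F} splits into {A} and {F}.
Stable partition: {A} | {C,G} | {B} | {F} — 4 equivalence classes.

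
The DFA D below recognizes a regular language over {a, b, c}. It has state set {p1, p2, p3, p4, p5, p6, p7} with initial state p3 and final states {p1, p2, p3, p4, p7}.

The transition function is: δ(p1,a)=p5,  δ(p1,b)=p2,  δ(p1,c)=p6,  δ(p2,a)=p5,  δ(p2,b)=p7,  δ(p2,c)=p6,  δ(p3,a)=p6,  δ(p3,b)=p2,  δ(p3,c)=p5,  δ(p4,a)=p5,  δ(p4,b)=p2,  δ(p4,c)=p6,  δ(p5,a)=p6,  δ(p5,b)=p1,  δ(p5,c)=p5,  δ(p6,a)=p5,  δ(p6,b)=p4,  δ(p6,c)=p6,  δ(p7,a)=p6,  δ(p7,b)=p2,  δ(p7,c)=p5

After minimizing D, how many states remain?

Initial partition by acceptance: {p1,p2,p3,p4,p7} | {p5,p6}.
Stable partition: {p1,p2,p3,p4,p7} | {p5,p6} — 2 equivalence classes.

2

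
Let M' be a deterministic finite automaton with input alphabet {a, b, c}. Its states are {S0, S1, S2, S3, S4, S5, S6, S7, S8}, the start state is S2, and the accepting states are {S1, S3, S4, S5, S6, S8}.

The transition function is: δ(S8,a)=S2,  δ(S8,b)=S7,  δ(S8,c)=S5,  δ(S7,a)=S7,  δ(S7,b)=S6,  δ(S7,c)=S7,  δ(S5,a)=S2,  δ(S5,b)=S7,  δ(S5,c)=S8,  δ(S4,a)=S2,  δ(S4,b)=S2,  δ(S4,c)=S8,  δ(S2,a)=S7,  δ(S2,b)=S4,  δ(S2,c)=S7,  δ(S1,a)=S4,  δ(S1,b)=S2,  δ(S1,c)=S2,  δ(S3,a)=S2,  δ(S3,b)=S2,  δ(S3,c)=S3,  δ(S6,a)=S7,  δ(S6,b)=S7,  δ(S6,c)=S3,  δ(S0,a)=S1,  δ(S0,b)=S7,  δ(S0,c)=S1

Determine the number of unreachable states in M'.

Starting at S2 and following transitions, the reachable set is {S2, S3, S4, S5, S6, S7, S8}. That leaves S0, S1 unreachable — 2 in total.

2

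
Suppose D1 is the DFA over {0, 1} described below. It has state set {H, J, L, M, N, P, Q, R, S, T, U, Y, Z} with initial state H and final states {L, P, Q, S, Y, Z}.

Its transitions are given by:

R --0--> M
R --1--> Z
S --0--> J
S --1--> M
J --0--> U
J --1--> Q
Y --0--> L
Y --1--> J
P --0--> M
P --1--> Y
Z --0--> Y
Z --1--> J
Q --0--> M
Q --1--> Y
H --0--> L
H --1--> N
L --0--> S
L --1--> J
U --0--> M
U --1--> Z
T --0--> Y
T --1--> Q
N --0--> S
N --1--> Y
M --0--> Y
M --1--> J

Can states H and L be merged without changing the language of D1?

No

Reachable states from the start: {H,J,L,M,N,Q,S,U,Y,Z}. Unreachable: {P,R,T} — drop them.
Initial partition by acceptance: {L,Q,S,Y,Z} | {H,J,M,N,U}.
On input 0, block {L,Q,S,Y,Z} splits into {L,Y,Z} and {Q,S}.
Split {L,Y,Z} by δ(·,0) → {Y,Z} and {L}.
Refine {Y,Z} on symbol 0: members go to different blocks, giving {Y} and {Z}.
Refine {H,J,M,N,U} on symbol 0: members go to different blocks, giving {J,U} and {M} and {H} and {N}.
Refine {J,U} on symbol 0: members go to different blocks, giving {U} and {J}.
On input 0, block {Q,S} splits into {Q} and {S}.
No further refinement is possible. Final partition (10 blocks): {Y} | {U} | {Q} | {L} | {Z} | {M} | {H} | {N} | {J} | {S}.
H and L end up in different blocks, so they are distinguishable. For instance, the string 'ε' is accepted from only L.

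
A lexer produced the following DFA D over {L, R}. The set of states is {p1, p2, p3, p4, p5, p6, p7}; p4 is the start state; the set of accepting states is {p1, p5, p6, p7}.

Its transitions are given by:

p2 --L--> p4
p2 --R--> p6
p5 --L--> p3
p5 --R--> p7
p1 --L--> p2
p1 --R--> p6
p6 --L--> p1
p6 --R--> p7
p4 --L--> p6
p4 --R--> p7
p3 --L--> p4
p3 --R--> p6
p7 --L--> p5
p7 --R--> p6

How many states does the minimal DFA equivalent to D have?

Start with accepting vs non-accepting: {p1,p5,p6,p7} | {p2,p3,p4}.
On input L, block {p1,p5,p6,p7} splits into {p1,p5} and {p6,p7}.
Split {p2,p3,p4} by δ(·,L) → {p2,p3} and {p4}.
Stable partition: {p1,p5} | {p2,p3} | {p6,p7} | {p4} — 4 equivalence classes.

4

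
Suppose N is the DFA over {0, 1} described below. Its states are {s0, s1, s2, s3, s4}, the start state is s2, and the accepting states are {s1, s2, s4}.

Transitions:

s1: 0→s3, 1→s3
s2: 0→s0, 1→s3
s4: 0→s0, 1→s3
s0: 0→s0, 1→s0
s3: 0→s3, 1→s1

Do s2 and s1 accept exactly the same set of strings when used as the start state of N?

States {s4} cannot be reached from the start state, so discard them.
Start with accepting vs non-accepting: {s1,s2} | {s0,s3}.
Split {s0,s3} by δ(·,1) → {s0} and {s3}.
Refine {s1,s2} on symbol 0: members go to different blocks, giving {s1} and {s2}.
The partition is now stable with 4 blocks: {s1} | {s0} | {s3} | {s2}.
s2 and s1 end up in different blocks, so they are distinguishable. For instance, the string '01' is accepted from only s1.

No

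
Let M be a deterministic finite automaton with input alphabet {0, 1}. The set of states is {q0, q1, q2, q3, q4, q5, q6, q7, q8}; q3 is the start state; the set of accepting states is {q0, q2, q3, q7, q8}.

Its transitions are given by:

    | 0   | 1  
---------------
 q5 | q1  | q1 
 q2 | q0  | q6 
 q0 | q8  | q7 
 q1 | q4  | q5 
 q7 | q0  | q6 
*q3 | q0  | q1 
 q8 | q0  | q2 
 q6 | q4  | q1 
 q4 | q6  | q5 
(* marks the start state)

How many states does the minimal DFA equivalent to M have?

3

P0 = {q0,q2,q3,q7,q8} | {q1,q4,q5,q6}.
On input 1, block {q0,q2,q3,q7,q8} splits into {q2,q3,q7} and {q0,q8}.
No further refinement is possible. Final partition (3 blocks): {q2,q3,q7} | {q1,q4,q5,q6} | {q0,q8}.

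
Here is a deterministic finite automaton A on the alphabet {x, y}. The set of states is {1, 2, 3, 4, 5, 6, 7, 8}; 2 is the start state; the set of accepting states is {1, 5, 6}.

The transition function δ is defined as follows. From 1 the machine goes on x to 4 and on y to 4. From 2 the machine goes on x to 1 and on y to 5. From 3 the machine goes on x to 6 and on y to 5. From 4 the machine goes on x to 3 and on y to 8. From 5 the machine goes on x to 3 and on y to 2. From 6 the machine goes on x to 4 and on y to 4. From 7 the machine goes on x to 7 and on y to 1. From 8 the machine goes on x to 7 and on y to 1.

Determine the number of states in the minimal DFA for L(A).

All states are reachable from the start state.
Start with accepting vs non-accepting: {1,5,6} | {2,3,4,7,8}.
On input x, block {2,3,4,7,8} splits into {4,7,8} and {2,3}.
Refine {1,5,6} on symbol x: members go to different blocks, giving {1,6} and {5}.
Refine {4,7,8} on symbol x: members go to different blocks, giving {7,8} and {4}.
No further refinement is possible. Final partition (5 blocks): {1,6} | {7,8} | {2,3} | {5} | {4}.

5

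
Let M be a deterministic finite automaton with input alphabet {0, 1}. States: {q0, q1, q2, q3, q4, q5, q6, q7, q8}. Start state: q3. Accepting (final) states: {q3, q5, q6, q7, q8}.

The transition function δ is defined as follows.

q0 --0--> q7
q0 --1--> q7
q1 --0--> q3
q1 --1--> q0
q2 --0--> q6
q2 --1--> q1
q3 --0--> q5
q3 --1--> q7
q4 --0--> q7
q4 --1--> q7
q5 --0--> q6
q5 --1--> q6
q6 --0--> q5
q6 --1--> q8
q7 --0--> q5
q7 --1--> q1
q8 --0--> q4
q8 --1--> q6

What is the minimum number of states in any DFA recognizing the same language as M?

Reachable states from the start: {q0,q1,q3,q4,q5,q6,q7,q8}. Unreachable: {q2} — drop them.
Initial partition by acceptance: {q3,q5,q6,q7,q8} | {q0,q1,q4}.
Refine {q3,q5,q6,q7,q8} on symbol 0: members go to different blocks, giving {q3,q5,q6,q7} and {q8}.
Split {q3,q5,q6,q7} by δ(·,1) → {q3,q5} and {q6} and {q7}.
On input 0, block {q3,q5} splits into {q3} and {q5}.
Refine {q0,q1,q4} on symbol 0: members go to different blocks, giving {q0,q4} and {q1}.
The partition is now stable with 7 blocks: {q3} | {q0,q4} | {q8} | {q6} | {q7} | {q5} | {q1}.

7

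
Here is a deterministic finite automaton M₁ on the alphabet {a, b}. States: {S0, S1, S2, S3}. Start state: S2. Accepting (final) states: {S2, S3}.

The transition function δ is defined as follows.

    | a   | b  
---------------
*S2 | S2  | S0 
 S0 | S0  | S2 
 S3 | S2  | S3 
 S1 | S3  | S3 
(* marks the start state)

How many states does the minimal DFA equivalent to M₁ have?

Reachable states from the start: {S0,S2}. Unreachable: {S1,S3} — drop them.
Start with accepting vs non-accepting: {S2} | {S0}.
The partition is now stable with 2 blocks: {S2} | {S0}.

2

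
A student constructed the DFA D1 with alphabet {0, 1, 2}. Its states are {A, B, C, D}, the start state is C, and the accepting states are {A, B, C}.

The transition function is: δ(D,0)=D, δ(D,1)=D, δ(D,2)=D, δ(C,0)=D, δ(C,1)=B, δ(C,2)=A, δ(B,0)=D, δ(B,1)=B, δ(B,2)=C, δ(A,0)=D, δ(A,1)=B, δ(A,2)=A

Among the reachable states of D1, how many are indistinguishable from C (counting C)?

All states are reachable from the start state.
P0 = {A,B,C} | {D}.
Stable partition: {A,B,C} | {D} — 2 equivalence classes.
The equivalence class containing C is {A,B,C}, of size 3.

3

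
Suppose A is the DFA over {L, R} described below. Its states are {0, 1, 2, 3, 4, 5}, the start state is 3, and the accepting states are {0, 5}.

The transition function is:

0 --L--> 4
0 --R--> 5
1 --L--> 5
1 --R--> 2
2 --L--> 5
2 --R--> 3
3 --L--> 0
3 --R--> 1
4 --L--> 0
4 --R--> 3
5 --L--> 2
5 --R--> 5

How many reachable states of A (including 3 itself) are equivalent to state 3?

4

All states are reachable from the start state.
Start with accepting vs non-accepting: {0,5} | {1,2,3,4}.
The partition is now stable with 2 blocks: {0,5} | {1,2,3,4}.
The equivalence class containing 3 is {1,2,3,4}, of size 4.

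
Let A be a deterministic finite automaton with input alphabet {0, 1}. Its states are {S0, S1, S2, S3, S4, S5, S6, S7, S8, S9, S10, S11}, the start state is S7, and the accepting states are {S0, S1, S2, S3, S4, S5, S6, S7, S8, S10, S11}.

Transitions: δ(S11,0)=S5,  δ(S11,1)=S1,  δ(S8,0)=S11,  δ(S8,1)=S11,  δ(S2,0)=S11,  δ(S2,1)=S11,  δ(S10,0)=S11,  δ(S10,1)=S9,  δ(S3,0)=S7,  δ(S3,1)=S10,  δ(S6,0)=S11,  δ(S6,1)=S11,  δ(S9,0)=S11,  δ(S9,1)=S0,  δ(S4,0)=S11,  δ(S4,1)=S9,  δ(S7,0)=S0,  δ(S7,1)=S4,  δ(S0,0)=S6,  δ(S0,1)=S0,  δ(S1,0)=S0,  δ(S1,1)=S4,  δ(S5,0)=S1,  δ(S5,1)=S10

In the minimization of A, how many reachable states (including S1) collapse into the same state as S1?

2

Reachable states from the start: {S0,S1,S4,S5,S6,S7,S9,S10,S11}. Unreachable: {S2,S3,S8} — drop them.
Initial partition by acceptance: {S0,S1,S4,S5,S6,S7,S10,S11} | {S9}.
On input 1, block {S0,S1,S4,S5,S6,S7,S10,S11} splits into {S0,S1,S5,S6,S7,S11} and {S4,S10}.
Split {S0,S1,S5,S6,S7,S11} by δ(·,1) → {S0,S6,S11} and {S1,S5,S7}.
On input 0, block {S0,S6,S11} splits into {S0,S6} and {S11}.
Refine {S0,S6} on symbol 0: members go to different blocks, giving {S0} and {S6}.
On input 0, block {S1,S5,S7} splits into {S1,S7} and {S5}.
The partition is now stable with 7 blocks: {S0} | {S9} | {S4,S10} | {S1,S7} | {S11} | {S6} | {S5}.
The equivalence class containing S1 is {S1,S7}, of size 2.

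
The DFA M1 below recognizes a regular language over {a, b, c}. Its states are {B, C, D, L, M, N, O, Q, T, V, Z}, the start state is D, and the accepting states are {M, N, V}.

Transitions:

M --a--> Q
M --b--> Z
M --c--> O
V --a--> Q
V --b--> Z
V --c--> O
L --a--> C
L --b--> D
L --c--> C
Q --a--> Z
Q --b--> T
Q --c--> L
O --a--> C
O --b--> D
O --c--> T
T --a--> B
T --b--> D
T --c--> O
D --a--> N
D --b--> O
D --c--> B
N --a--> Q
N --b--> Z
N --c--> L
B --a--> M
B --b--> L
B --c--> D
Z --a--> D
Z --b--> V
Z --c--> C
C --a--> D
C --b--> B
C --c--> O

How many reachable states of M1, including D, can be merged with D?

Every state is reachable, so we keep all 11.
P0 = {M,N,V} | {B,C,D,L,O,Q,T,Z}.
On input a, block {B,C,D,L,O,Q,T,Z} splits into {C,L,O,Q,T,Z} and {B,D}.
On input a, block {C,L,O,Q,T,Z} splits into {L,O,Q} and {C,T,Z}.
On input b, block {L,O,Q} splits into {L,O} and {Q}.
Refine {C,T,Z} on symbol b: members go to different blocks, giving {C,T} and {Z}.
Stable partition: {M,N,V} | {L,O} | {B,D} | {C,T} | {Q} | {Z} — 6 equivalence classes.
State D belongs to the block {B,D}, which has 2 states.

2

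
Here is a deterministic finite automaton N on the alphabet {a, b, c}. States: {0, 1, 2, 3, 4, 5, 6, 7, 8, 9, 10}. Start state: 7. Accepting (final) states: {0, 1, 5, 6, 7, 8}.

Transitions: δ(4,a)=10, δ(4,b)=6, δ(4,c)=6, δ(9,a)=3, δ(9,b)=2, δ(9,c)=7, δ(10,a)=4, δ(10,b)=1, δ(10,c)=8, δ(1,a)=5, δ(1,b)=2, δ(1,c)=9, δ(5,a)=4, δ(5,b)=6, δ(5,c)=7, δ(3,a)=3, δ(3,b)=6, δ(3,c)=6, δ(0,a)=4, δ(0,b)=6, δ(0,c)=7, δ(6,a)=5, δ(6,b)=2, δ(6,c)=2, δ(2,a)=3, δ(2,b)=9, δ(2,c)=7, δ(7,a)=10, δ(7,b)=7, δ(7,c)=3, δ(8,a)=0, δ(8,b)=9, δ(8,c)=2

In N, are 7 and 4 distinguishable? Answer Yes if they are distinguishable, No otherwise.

Every state is reachable, so we keep all 11.
P0 = {0,1,5,6,7,8} | {2,3,4,9,10}.
Split {0,1,5,6,7,8} by δ(·,a) → {0,5,7} and {1,6,8}.
Refine {0,5,7} on symbol b: members go to different blocks, giving {0,5} and {7}.
Split {2,3,4,9,10} by δ(·,b) → {3,4,10} and {2,9}.
No further refinement is possible. Final partition (5 blocks): {0,5} | {3,4,10} | {1,6,8} | {7} | {2,9}.
7 and 4 end up in different blocks, so they are distinguishable. For instance, the string 'ε' is accepted from only 7.

Yes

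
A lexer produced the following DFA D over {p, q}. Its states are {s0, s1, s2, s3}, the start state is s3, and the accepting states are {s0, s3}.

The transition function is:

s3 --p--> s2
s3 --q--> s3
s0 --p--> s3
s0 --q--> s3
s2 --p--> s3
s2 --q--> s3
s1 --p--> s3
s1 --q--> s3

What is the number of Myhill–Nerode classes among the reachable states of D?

States {s0,s1} cannot be reached from the start state, so discard them.
Initial partition by acceptance: {s3} | {s2}.
The partition is now stable with 2 blocks: {s3} | {s2}.

2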